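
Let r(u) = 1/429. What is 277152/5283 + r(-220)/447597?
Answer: 5913164579051/112715219331 ≈ 52.461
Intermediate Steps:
r(u) = 1/429
277152/5283 + r(-220)/447597 = 277152/5283 + (1/429)/447597 = 277152*(1/5283) + (1/429)*(1/447597) = 92384/1761 + 1/192019113 = 5913164579051/112715219331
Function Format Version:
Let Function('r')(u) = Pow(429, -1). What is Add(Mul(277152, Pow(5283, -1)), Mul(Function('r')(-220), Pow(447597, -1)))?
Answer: Rational(5913164579051, 112715219331) ≈ 52.461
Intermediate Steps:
Function('r')(u) = Rational(1, 429)
Add(Mul(277152, Pow(5283, -1)), Mul(Function('r')(-220), Pow(447597, -1))) = Add(Mul(277152, Pow(5283, -1)), Mul(Rational(1, 429), Pow(447597, -1))) = Add(Mul(277152, Rational(1, 5283)), Mul(Rational(1, 429), Rational(1, 447597))) = Add(Rational(92384, 1761), Rational(1, 192019113)) = Rational(5913164579051, 112715219331)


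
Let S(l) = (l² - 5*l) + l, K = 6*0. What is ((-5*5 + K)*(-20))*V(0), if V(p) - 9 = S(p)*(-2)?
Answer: 4500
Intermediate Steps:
K = 0
S(l) = l² - 4*l
V(p) = 9 - 2*p*(-4 + p) (V(p) = 9 + (p*(-4 + p))*(-2) = 9 - 2*p*(-4 + p))
((-5*5 + K)*(-20))*V(0) = ((-5*5 + 0)*(-20))*(9 - 2*0*(-4 + 0)) = ((-25 + 0)*(-20))*(9 - 2*0*(-4)) = (-25*(-20))*(9 + 0) = 500*9 = 4500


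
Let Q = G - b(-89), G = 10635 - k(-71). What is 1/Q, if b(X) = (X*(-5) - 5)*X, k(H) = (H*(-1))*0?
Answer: 1/49795 ≈ 2.0082e-5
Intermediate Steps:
k(H) = 0 (k(H) = -H*0 = 0)
G = 10635 (G = 10635 - 1*0 = 10635 + 0 = 10635)
b(X) = X*(-5 - 5*X) (b(X) = (-5*X - 5)*X = (-5 - 5*X)*X = X*(-5 - 5*X))
Q = 49795 (Q = 10635 - (-5)*(-89)*(1 - 89) = 10635 - (-5)*(-89)*(-88) = 10635 - 1*(-39160) = 10635 + 39160 = 49795)
1/Q = 1/49795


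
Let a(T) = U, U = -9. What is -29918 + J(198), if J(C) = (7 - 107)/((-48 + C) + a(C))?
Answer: -4218538/141 ≈ -29919.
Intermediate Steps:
a(T) = -9
J(C) = -100/(-57 + C) (J(C) = (7 - 107)/((-48 + C) - 9) = -100/(-57 + C))
-29918 + J(198) = -29918 - 100/(-57 + 198) = -29918 - 100/141 = -4218538/141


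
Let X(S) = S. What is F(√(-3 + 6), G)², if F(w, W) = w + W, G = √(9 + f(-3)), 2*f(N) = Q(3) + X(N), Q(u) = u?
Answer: (3 + √3)² ≈ 22.392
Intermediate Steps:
f(N) = 3/2 + N/2 (f(N) = (3 + N)/2 = 3/2 + N/2)
G = 3 (G = √(9 + (3/2 + (½)*(-3))) = √(9 + (3/2 - 3/2)) = √(9 + 0) = √9 = 3)
F(w, W) = W + w
F(√(-3 + 6), G)² = (3 + √(-3 + 6))² = (3 + √3)²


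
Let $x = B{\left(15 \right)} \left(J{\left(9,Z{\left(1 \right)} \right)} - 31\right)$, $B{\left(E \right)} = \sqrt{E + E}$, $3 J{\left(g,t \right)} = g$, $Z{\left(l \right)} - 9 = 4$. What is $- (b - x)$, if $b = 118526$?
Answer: $-118526 - 28 \sqrt{30} \approx -1.1868 \cdot 10^{5}$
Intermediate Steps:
$Z{\left(l \right)} = 13$ ($Z{\left(l \right)} = 9 + 4 = 13$)
$J{\left(g,t \right)} = \frac{g}{3}$
$B{\left(E \right)} = \sqrt{2} \sqrt{E}$ ($B{\left(E \right)} = \sqrt{2 E} = \sqrt{2} \sqrt{E}$)
$x = - 28 \sqrt{30}$ ($x = \sqrt{2} \sqrt{15} \left(\frac{1}{3} \cdot 9 - 31\right) = \sqrt{30} \left(3 - 31\right) = \sqrt{30} \left(-28\right) = - 28 \sqrt{30} \approx -153.36$)
$- (b - x) = - (118526 - - 28 \sqrt{30}) = - (118526 + 28 \sqrt{30}) = -118526 - 28 \sqrt{30}$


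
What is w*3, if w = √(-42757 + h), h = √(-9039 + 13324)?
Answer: 3*√(-42757 + √4285) ≈ 619.86*I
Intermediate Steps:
h = √4285 ≈ 65.460
w = √(-42757 + √4285) ≈ 206.62*I
w*3 = √(-42757 + √4285)*3 = 3*√(-42757 + √4285)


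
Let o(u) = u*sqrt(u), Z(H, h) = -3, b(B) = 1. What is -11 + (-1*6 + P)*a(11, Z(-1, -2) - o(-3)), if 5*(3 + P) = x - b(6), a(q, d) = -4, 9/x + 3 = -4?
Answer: 939/35 ≈ 26.829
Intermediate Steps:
x = -9/7 (x = 9/(-3 - 4) = 9/(-7) = 9*(-1/7) = -9/7 ≈ -1.2857)
o(u) = u**(3/2)
P = -121/35 (P = -3 + (-9/7 - 1*1)/5 = -3 + (-9/7 - 1)/5 = -3 + (1/5)*(-16/7) = -3 - 16/35 = -121/35 ≈ -3.4571)
-11 + (-1*6 + P)*a(11, Z(-1, -2) - o(-3)) = -11 + (-1*6 - 121/35)*(-4) = -11 + (-6 - 121/35)*(-4) = -11 - 331/35*(-4) = -11 + 1324/35 = 939/35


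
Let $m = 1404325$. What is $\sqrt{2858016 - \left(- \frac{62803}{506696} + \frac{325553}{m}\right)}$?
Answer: $\frac{3 \sqrt{1607875198420840697196376086}}{71156586020} \approx 1690.6$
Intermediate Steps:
$\sqrt{2858016 - \left(- \frac{62803}{506696} + \frac{325553}{m}\right)} = \sqrt{2858016 - \left(- \frac{62803}{506696} + \frac{325553}{1404325}\right)} = \sqrt{2858016 - \frac{76760579913}{711565860200}} = \sqrt{\frac{2033666536744783287}{711565860200}} = \frac{3 \sqrt{1607875198420840697196376086}}{71156586020}$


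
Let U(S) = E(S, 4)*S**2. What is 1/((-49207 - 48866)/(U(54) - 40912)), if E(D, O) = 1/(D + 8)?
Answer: 1266814/3040263 ≈ 0.41668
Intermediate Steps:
E(D, O) = 1/(8 + D)
U(S) = S**2/(8 + S)
1/((-49207 - 48866)/(U(54) - 40912)) = 1/((-49207 - 48866)/(54**2/(8 + 54) - 40912)) = 1/(-98073/(2916/62 - 40912)) = 1/(-98073/(2916*(1/62) - 40912)) = 1/(-98073/(1458/31 - 40912)) = 1/(-98073/(-1266814/31)) = 1/(-98073*(-31/1266814)) = 1/(3040263/1266814) = 1266814/3040263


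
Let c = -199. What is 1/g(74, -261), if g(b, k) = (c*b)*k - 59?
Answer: 1/3843427 ≈ 2.6018e-7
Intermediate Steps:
g(b, k) = -59 - 199*b*k (g(b, k) = (-199*b)*k - 59 = -199*b*k - 59 = -59 - 199*b*k)
1/g(74, -261) = 1/(-59 - 199*74*(-261)) = 1/(-59 + 3843486) = 1/3843427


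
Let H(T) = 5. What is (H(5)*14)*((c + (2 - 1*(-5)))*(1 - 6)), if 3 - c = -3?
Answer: -4550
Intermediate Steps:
c = 6 (c = 3 - 1*(-3) = 3 + 3 = 6)
(H(5)*14)*((c + (2 - 1*(-5)))*(1 - 6)) = (5*14)*((6 + (2 - 1*(-5)))*(1 - 6)) = 70*((6 + (2 + 5))*(-5)) = 70*((6 + 7)*(-5)) = 70*(13*(-5)) = 70*(-65) = -4550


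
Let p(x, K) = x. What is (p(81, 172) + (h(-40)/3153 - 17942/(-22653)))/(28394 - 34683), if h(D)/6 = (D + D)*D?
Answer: -110121515/7880548293 ≈ -0.013974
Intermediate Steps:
h(D) = 12*D**2 (h(D) = 6*((D + D)*D) = 6*((2*D)*D) = 6*(2*D**2) = 12*D**2)
(p(81, 172) + (h(-40)/3153 - 17942/(-22653)))/(28394 - 34683) = (81 + ((12*(-40)**2)/3153 - 17942/(-22653)))/(28394 - 34683) = (81 + ((12*1600)*(1/3153) - 17942*(-1/22653)))/(-6289) = (81 + (19200*(1/3153) + 17942/22653))*(-1/6289) = (81 + (6400/1051 + 17942/22653))*(-1/6289) = (81 + 163836242/23808303)*(-1/6289) = (2092308785/23808303)*(-1/6289) = -110121515/7880548293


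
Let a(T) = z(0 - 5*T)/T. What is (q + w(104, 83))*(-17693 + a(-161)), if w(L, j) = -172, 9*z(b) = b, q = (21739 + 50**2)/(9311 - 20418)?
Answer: 102692140202/33321 ≈ 3.0819e+6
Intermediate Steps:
q = -24239/11107 (q = (21739 + 2500)/(-11107) = 24239*(-1/11107) = -24239/11107 ≈ -2.1823)
z(b) = b/9
a(T) = -5/9 (a(T) = ((0 - 5*T)/9)/T = ((-5*T)/9)/T = (-5*T/9)/T = -5/9)
(q + w(104, 83))*(-17693 + a(-161)) = (-24239/11107 - 172)*(-17693 - 5/9) = -1934643/11107*(-159242/9) = 102692140202/33321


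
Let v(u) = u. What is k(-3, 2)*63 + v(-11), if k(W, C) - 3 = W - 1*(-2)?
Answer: 115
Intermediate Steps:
k(W, C) = 5 + W (k(W, C) = 3 + (W - 1*(-2)) = 3 + (W + 2) = 3 + (2 + W) = 5 + W)
k(-3, 2)*63 + v(-11) = (5 - 3)*63 - 11 = 2*63 - 11 = 126 - 11 = 115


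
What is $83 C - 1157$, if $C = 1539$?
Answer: $126580$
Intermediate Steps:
$83 C - 1157 = 83 \cdot 1539 - 1157 = 127737 - 1157 = 126580$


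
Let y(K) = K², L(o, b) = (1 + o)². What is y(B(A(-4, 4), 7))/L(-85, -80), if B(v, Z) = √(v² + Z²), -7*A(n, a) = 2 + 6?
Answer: 2465/345744 ≈ 0.0071295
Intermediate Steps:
A(n, a) = -8/7 (A(n, a) = -(2 + 6)/7 = -⅐*8 = -8/7)
B(v, Z) = √(Z² + v²)
y(B(A(-4, 4), 7))/L(-85, -80) = (√(7² + (-8/7)²))²/((1 - 85)²) = (√(49 + 64/49))²/((-84)²) = (√(2465/49))²/7056 = (√2465/7)²*(1/7056) = (2465/49)*(1/7056) = 2465/345744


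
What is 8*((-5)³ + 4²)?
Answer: -872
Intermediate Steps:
8*((-5)³ + 4²) = 8*(-125 + 16) = 8*(-109) = -872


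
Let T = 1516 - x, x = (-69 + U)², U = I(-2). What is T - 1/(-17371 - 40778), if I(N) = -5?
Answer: -230270039/58149 ≈ -3960.0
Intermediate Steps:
U = -5
x = 5476 (x = (-69 - 5)² = (-74)² = 5476)
T = -3960 (T = 1516 - 1*5476 = 1516 - 5476 = -3960)
T - 1/(-17371 - 40778) = -3960 - 1/(-17371 - 40778) = -3960 - 1/(-58149) = -3960 - 1*(-1/58149) = -3960 + 1/58149 = -230270039/58149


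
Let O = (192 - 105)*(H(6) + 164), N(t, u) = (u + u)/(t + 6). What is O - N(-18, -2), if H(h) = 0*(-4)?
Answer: 42803/3 ≈ 14268.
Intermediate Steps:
H(h) = 0
N(t, u) = 2*u/(6 + t) (N(t, u) = (2*u)/(6 + t) = 2*u/(6 + t))
O = 14268 (O = (192 - 105)*(0 + 164) = 87*164 = 14268)
O - N(-18, -2) = 14268 - 2*(-2)/(6 - 18) = 14268 - 2*(-2)/(-12) = 14268 - 2*(-2)*(-1)/12 = 14268 - 1*1/3 = 14268 - 1/3 = 42803/3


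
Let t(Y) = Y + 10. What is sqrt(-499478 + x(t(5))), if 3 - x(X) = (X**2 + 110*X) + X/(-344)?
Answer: I*sqrt(14831937110)/172 ≈ 708.06*I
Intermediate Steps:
t(Y) = 10 + Y
x(X) = 3 - X**2 - 37839*X/344 (x(X) = 3 - ((X**2 + 110*X) + X/(-344)) = 3 - ((X**2 + 110*X) + X*(-1/344)) = 3 - ((X**2 + 110*X) - X/344) = 3 - (X**2 + 37839*X/344) = 3 + (-X**2 - 37839*X/344) = 3 - X**2 - 37839*X/344)
sqrt(-499478 + x(t(5))) = sqrt(-499478 + (3 - (10 + 5)**2 - 37839*(10 + 5)/344)) = sqrt(-499478 + (3 - 1*15**2 - 37839/344*15)) = sqrt(-499478 + (3 - 1*225 - 567585/344)) = sqrt(-499478 + (3 - 225 - 567585/344)) = sqrt(-499478 - 643953/344) = sqrt(-172464385/344) = I*sqrt(14831937110)/172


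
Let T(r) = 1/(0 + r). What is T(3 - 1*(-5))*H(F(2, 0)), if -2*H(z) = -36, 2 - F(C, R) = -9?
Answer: 9/4 ≈ 2.2500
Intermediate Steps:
F(C, R) = 11 (F(C, R) = 2 - 1*(-9) = 2 + 9 = 11)
H(z) = 18 (H(z) = -1/2*(-36) = 18)
T(r) = 1/r
T(3 - 1*(-5))*H(F(2, 0)) = 18/(3 - 1*(-5)) = 18/(3 + 5) = 18/8 = (1/8)*18 = 9/4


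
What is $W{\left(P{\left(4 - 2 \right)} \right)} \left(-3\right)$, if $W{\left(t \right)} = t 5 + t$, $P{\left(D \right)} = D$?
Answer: $-36$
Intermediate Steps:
$W{\left(t \right)} = 6 t$ ($W{\left(t \right)} = 5 t + t = 6 t$)
$W{\left(P{\left(4 - 2 \right)} \right)} \left(-3\right) = 6 \left(4 - 2\right) \left(-3\right) = 6 \cdot 2 \left(-3\right) = 12 \left(-3\right) = -36$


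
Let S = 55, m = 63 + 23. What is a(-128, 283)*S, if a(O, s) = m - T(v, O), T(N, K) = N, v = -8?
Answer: 5170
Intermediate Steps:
m = 86
a(O, s) = 94 (a(O, s) = 86 - 1*(-8) = 86 + 8 = 94)
a(-128, 283)*S = 94*55 = 5170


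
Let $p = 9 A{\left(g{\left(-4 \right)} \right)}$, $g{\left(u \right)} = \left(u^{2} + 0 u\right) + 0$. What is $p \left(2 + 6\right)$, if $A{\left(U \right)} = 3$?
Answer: $216$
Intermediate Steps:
$g{\left(u \right)} = u^{2}$ ($g{\left(u \right)} = \left(u^{2} + 0\right) + 0 = u^{2} + 0 = u^{2}$)
$p = 27$ ($p = 9 \cdot 3 = 27$)
$p \left(2 + 6\right) = 27 \left(2 + 6\right) = 27 \cdot 8 = 216$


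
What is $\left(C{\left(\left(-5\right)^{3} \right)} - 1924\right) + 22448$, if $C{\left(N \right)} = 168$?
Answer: $20692$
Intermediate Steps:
$\left(C{\left(\left(-5\right)^{3} \right)} - 1924\right) + 22448 = \left(168 - 1924\right) + 22448 = -1756 + 22448 = 20692$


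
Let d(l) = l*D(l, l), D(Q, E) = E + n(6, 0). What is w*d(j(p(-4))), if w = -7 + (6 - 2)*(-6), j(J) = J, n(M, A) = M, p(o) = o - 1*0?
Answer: 248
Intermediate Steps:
p(o) = o (p(o) = o + 0 = o)
D(Q, E) = 6 + E (D(Q, E) = E + 6 = 6 + E)
d(l) = l*(6 + l)
w = -31 (w = -7 + 4*(-6) = -7 - 24 = -31)
w*d(j(p(-4))) = -(-124)*(6 - 4) = -(-124)*2 = -31*(-8) = 248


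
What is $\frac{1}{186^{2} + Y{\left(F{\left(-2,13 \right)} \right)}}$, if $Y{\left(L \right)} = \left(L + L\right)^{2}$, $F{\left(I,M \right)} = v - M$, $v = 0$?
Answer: $\frac{1}{35272} \approx 2.8351 \cdot 10^{-5}$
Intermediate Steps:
$F{\left(I,M \right)} = - M$ ($F{\left(I,M \right)} = 0 - M = - M$)
$Y{\left(L \right)} = 4 L^{2}$ ($Y{\left(L \right)} = \left(2 L\right)^{2} = 4 L^{2}$)
$\frac{1}{186^{2} + Y{\left(F{\left(-2,13 \right)} \right)}} = \frac{1}{186^{2} + 4 \left(\left(-1\right) 13\right)^{2}} = \frac{1}{34596 + 4 \left(-13\right)^{2}} = \frac{1}{34596 + 4 \cdot 169} = \frac{1}{34596 + 676} = \frac{1}{35272}$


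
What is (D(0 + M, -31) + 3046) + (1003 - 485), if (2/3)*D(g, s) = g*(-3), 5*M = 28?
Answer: 17694/5 ≈ 3538.8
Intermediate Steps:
M = 28/5 (M = (1/5)*28 = 28/5 ≈ 5.6000)
D(g, s) = -9*g/2 (D(g, s) = 3*(g*(-3))/2 = 3*(-3*g)/2 = -9*g/2)
(D(0 + M, -31) + 3046) + (1003 - 485) = (-9*(0 + 28/5)/2 + 3046) + (1003 - 485) = (-9/2*28/5 + 3046) + 518 = (-126/5 + 3046) + 518 = 15104/5 + 518 = 17694/5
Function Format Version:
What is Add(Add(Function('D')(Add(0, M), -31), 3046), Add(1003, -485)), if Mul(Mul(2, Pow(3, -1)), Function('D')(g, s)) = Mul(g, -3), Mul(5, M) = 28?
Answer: Rational(17694, 5) ≈ 3538.8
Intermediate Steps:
M = Rational(28, 5) (M = Mul(Rational(1, 5), 28) = Rational(28, 5) ≈ 5.6000)
Function('D')(g, s) = Mul(Rational(-9, 2), g) (Function('D')(g, s) = Mul(Rational(3, 2), Mul(g, -3)) = Mul(Rational(3, 2), Mul(-3, g)) = Mul(Rational(-9, 2), g))
Add(Add(Function('D')(Add(0, M), -31), 3046), Add(1003, -485)) = Add(Add(Mul(Rational(-9, 2), Add(0, Rational(28, 5))), 3046), Add(1003, -485)) = Add(Add(Mul(Rational(-9, 2), Rational(28, 5)), 3046), 518) = Add(Add(Rational(-126, 5), 3046), 518) = Add(Rational(15104, 5), 518) = Rational(17694, 5)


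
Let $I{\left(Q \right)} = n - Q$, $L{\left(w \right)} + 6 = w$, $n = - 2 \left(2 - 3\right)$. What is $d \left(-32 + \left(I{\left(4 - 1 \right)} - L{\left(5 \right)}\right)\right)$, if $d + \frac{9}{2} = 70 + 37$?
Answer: $-3280$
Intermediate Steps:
$n = 2$ ($n = - 2 \left(-1\right) = \left(-1\right) \left(-2\right) = 2$)
$L{\left(w \right)} = -6 + w$
$I{\left(Q \right)} = 2 - Q$
$d = \frac{205}{2}$ ($d = - \frac{9}{2} + \left(70 + 37\right) = - \frac{9}{2} + 107 = \frac{205}{2} \approx 102.5$)
$d \left(-32 + \left(I{\left(4 - 1 \right)} - L{\left(5 \right)}\right)\right) = \frac{205 \left(-32 + \left(\left(2 - \left(4 - 1\right)\right) - \left(-6 + 5\right)\right)\right)}{2} = \frac{205 \left(-32 + \left(\left(2 - 3\right) - -1\right)\right)}{2} = \frac{205 \left(-32 + \left(\left(2 - 3\right) + 1\right)\right)}{2} = \frac{205 \left(-32 + \left(-1 + 1\right)\right)}{2} = \frac{205 \left(-32 + 0\right)}{2} = \frac{205}{2} \left(-32\right) = -3280$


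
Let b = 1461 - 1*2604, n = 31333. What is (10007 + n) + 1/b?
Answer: 47251619/1143 ≈ 41340.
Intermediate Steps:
b = -1143 (b = 1461 - 2604 = -1143)
(10007 + n) + 1/b = (10007 + 31333) + 1/(-1143) = 41340 - 1/1143 = 47251619/1143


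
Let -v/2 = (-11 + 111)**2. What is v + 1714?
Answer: -18286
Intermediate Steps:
v = -20000 (v = -2*(-11 + 111)**2 = -2*100**2 = -2*10000 = -20000)
v + 1714 = -20000 + 1714 = -18286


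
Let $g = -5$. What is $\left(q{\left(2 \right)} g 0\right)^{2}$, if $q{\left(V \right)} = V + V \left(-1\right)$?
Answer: $0$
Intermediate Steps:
$q{\left(V \right)} = 0$ ($q{\left(V \right)} = V - V = 0$)
$\left(q{\left(2 \right)} g 0\right)^{2} = \left(0 \left(-5\right) 0\right)^{2} = \left(0 \cdot 0\right)^{2} = 0^{2} = 0$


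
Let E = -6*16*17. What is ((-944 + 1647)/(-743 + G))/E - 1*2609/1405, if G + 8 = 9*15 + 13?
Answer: -2566518749/1382654880 ≈ -1.8562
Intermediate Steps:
G = 140 (G = -8 + (9*15 + 13) = -8 + (135 + 13) = -8 + 148 = 140)
E = -1632 (E = -96*17 = -1632)
((-944 + 1647)/(-743 + G))/E - 1*2609/1405 = ((-944 + 1647)/(-743 + 140))/(-1632) - 1*2609/1405 = (703/(-603))*(-1/1632) - 2609*1/1405 = (703*(-1/603))*(-1/1632) - 2609/1405 = -703/603*(-1/1632) - 2609/1405 = 703/984096 - 2609/1405 = -2566518749/1382654880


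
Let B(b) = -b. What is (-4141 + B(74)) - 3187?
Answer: -7402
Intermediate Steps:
(-4141 + B(74)) - 3187 = (-4141 - 1*74) - 3187 = (-4141 - 74) - 3187 = -4215 - 3187 = -7402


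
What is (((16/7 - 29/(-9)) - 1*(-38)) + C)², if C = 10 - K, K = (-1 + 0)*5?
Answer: 13586596/3969 ≈ 3423.2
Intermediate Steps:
K = -5 (K = -1*5 = -5)
C = 15 (C = 10 - 1*(-5) = 10 + 5 = 15)
(((16/7 - 29/(-9)) - 1*(-38)) + C)² = (((16/7 - 29/(-9)) - 1*(-38)) + 15)² = (((16*(⅐) - 29*(-⅑)) + 38) + 15)² = (((16/7 + 29/9) + 38) + 15)² = ((347/63 + 38) + 15)² = (2741/63 + 15)² = (3686/63)² = 13586596/3969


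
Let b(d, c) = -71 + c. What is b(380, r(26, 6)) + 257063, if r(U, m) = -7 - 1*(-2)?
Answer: 256987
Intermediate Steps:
r(U, m) = -5 (r(U, m) = -7 + 2 = -5)
b(380, r(26, 6)) + 257063 = (-71 - 5) + 257063 = -76 + 257063 = 256987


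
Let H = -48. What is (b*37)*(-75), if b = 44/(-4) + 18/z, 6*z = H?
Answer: 147075/4 ≈ 36769.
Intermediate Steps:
z = -8 (z = (1/6)*(-48) = -8)
b = -53/4 (b = 44/(-4) + 18/(-8) = 44*(-1/4) + 18*(-1/8) = -11 - 9/4 = -53/4 ≈ -13.250)
(b*37)*(-75) = -53/4*37*(-75) = -1961/4*(-75) = 147075/4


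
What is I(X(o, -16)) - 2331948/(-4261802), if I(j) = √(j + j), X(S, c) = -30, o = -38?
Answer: 1165974/2130901 + 2*I*√15 ≈ 0.54717 + 7.746*I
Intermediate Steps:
I(j) = √2*√j (I(j) = √(2*j) = √2*√j)
I(X(o, -16)) - 2331948/(-4261802) = √2*√(-30) - 2331948/(-4261802) = √2*(I*√30) - 2331948*(-1)/4261802 = 2*I*√15 - 1*(-1165974/2130901) = 2*I*√15 + 1165974/2130901 = 1165974/2130901 + 2*I*√15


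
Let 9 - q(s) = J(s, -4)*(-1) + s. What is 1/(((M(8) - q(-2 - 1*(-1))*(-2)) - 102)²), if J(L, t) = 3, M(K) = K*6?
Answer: 1/784 ≈ 0.0012755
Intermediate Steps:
M(K) = 6*K
q(s) = 12 - s (q(s) = 9 - (3*(-1) + s) = 9 - (-3 + s) = 9 + (3 - s) = 12 - s)
1/(((M(8) - q(-2 - 1*(-1))*(-2)) - 102)²) = 1/(((6*8 - (12 - (-2 - 1*(-1)))*(-2)) - 102)²) = 1/(((48 - (12 - (-2 + 1))*(-2)) - 102)²) = 1/(((48 - (12 - 1*(-1))*(-2)) - 102)²) = 1/(((48 - (12 + 1)*(-2)) - 102)²) = 1/(((48 - 13*(-2)) - 102)²) = 1/(((48 - 1*(-26)) - 102)²) = 1/(((48 + 26) - 102)²) = 1/((74 - 102)²) = 1/((-28)²) = 1/784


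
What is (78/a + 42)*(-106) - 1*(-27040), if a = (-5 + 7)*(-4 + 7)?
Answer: 21210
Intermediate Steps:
a = 6 (a = 2*3 = 6)
(78/a + 42)*(-106) - 1*(-27040) = (78/6 + 42)*(-106) - 1*(-27040) = (78*(⅙) + 42)*(-106) + 27040 = (13 + 42)*(-106) + 27040 = 55*(-106) + 27040 = -5830 + 27040 = 21210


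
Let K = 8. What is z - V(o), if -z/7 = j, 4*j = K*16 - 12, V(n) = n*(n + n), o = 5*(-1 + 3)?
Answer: -403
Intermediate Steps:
o = 10 (o = 5*2 = 10)
V(n) = 2*n² (V(n) = n*(2*n) = 2*n²)
j = 29 (j = (8*16 - 12)/4 = (128 - 12)/4 = (¼)*116 = 29)
z = -203 (z = -7*29 = -203)
z - V(o) = -203 - 2*10² = -203 - 2*100 = -203 - 1*200 = -203 - 200 = -403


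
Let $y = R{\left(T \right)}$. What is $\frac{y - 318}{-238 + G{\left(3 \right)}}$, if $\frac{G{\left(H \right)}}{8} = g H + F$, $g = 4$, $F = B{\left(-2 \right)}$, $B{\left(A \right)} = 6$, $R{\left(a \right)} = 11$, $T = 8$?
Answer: $\frac{307}{94} \approx 3.266$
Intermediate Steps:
$y = 11$
$F = 6$
$G{\left(H \right)} = 48 + 32 H$ ($G{\left(H \right)} = 8 \left(4 H + 6\right) = 8 \left(6 + 4 H\right) = 48 + 32 H$)
$\frac{y - 318}{-238 + G{\left(3 \right)}} = \frac{11 - 318}{-238 + \left(48 + 32 \cdot 3\right)} = - \frac{307}{-238 + \left(48 + 96\right)} = - \frac{307}{-238 + 144} = - \frac{307}{-94} = \left(-307\right) \left(- \frac{1}{94}\right) = \frac{307}{94}$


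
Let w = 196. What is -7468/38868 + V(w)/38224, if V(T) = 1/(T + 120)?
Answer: -285456709/1485690432 ≈ -0.19214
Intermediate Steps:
V(T) = 1/(120 + T)
-7468/38868 + V(w)/38224 = -7468/38868 + 1/((120 + 196)*38224) = -7468*1/38868 + (1/38224)/316 = -1867/9717 + (1/316)*(1/38224) = -1867/9717 + 1/12078784 = -285456709/1485690432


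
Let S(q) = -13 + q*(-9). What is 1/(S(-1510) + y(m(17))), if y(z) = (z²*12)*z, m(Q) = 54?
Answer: 1/1903145 ≈ 5.2545e-7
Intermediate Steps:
S(q) = -13 - 9*q
y(z) = 12*z³ (y(z) = (12*z²)*z = 12*z³)
1/(S(-1510) + y(m(17))) = 1/((-13 - 9*(-1510)) + 12*54³) = 1/((-13 + 13590) + 12*157464) = 1/(13577 + 1889568) = 1/1903145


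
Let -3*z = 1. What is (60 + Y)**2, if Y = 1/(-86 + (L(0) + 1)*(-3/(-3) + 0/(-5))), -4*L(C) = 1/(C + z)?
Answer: 408686656/113569 ≈ 3598.6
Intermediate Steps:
z = -1/3 (z = -1/3*1 = -1/3 ≈ -0.33333)
L(C) = -1/(4*(-1/3 + C)) (L(C) = -1/(4*(C - 1/3)) = -1/(4*(-1/3 + C)))
Y = -4/337 (Y = 1/(-86 + (-3/(-4 + 12*0) + 1)*(-3/(-3) + 0/(-5))) = 1/(-86 + (-3/(-4 + 0) + 1)*(-3*(-1/3) + 0*(-1/5))) = 1/(-86 + (-3/(-4) + 1)*(1 + 0)) = 1/(-86 + (-3*(-1/4) + 1)*1) = 1/(-86 + (3/4 + 1)*1) = 1/(-86 + (7/4)*1) = 1/(-86 + 7/4) = 1/(-337/4) = -4/337 ≈ -0.011869)
(60 + Y)**2 = (60 - 4/337)**2 = (20216/337)**2 = 408686656/113569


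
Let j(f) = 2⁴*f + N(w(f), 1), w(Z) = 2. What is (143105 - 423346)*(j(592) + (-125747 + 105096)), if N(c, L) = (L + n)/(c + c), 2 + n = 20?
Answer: 12525931977/4 ≈ 3.1315e+9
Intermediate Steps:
n = 18 (n = -2 + 20 = 18)
N(c, L) = (18 + L)/(2*c) (N(c, L) = (L + 18)/(c + c) = (18 + L)/((2*c)) = (18 + L)*(1/(2*c)) = (18 + L)/(2*c))
j(f) = 19/4 + 16*f (j(f) = 2⁴*f + (½)*(18 + 1)/2 = 16*f + (½)*(½)*19 = 16*f + 19/4 = 19/4 + 16*f)
(143105 - 423346)*(j(592) + (-125747 + 105096)) = (143105 - 423346)*((19/4 + 16*592) + (-125747 + 105096)) = -280241*((19/4 + 9472) - 20651) = -280241*(37907/4 - 20651) = -280241*(-44697/4) = 12525931977/4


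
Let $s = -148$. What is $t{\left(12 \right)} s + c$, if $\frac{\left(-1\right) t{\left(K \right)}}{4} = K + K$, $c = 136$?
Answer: $14344$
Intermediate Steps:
$t{\left(K \right)} = - 8 K$ ($t{\left(K \right)} = - 4 \left(K + K\right) = - 4 \cdot 2 K = - 8 K$)
$t{\left(12 \right)} s + c = \left(-8\right) 12 \left(-148\right) + 136 = \left(-96\right) \left(-148\right) + 136 = 14208 + 136 = 14344$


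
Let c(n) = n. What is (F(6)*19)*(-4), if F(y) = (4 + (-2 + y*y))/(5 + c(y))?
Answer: -2888/11 ≈ -262.55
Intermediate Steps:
F(y) = (2 + y²)/(5 + y) (F(y) = (4 + (-2 + y*y))/(5 + y) = (4 + (-2 + y²))/(5 + y) = (2 + y²)/(5 + y))
(F(6)*19)*(-4) = (((2 + 6²)/(5 + 6))*19)*(-4) = (((2 + 36)/11)*19)*(-4) = (((1/11)*38)*19)*(-4) = ((38/11)*19)*(-4) = (722/11)*(-4) = -2888/11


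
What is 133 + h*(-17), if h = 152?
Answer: -2451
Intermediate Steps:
133 + h*(-17) = 133 + 152*(-17) = 133 - 2584 = -2451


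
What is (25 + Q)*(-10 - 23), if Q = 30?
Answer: -1815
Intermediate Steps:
(25 + Q)*(-10 - 23) = (25 + 30)*(-10 - 23) = 55*(-33) = -1815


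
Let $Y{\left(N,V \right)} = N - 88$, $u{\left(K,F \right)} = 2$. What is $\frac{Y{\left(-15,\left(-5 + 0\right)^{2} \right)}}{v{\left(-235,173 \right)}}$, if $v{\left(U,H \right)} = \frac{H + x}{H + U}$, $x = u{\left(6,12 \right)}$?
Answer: $\frac{6386}{175} \approx 36.491$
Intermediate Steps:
$x = 2$
$v{\left(U,H \right)} = \frac{2 + H}{H + U}$ ($v{\left(U,H \right)} = \frac{H + 2}{H + U} = \frac{2 + H}{H + U}$)
$Y{\left(N,V \right)} = -88 + N$ ($Y{\left(N,V \right)} = N - 88 = -88 + N$)
$\frac{Y{\left(-15,\left(-5 + 0\right)^{2} \right)}}{v{\left(-235,173 \right)}} = \frac{-88 - 15}{\frac{1}{173 - 235} \left(2 + 173\right)} = - \frac{103}{\frac{1}{-62} \cdot 175} = - \frac{103}{\left(- \frac{1}{62}\right) 175} = - \frac{103}{- \frac{175}{62}} = \left(-103\right) \left(- \frac{62}{175}\right) = \frac{6386}{175}$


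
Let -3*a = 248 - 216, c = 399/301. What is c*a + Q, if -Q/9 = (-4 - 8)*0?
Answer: -608/43 ≈ -14.140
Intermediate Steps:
c = 57/43 (c = 399*(1/301) = 57/43 ≈ 1.3256)
Q = 0 (Q = -9*(-4 - 8)*0 = -(-108)*0 = -9*0 = 0)
a = -32/3 (a = -(248 - 216)/3 = -⅓*32 = -32/3 ≈ -10.667)
c*a + Q = (57/43)*(-32/3) + 0 = -608/43 + 0 = -608/43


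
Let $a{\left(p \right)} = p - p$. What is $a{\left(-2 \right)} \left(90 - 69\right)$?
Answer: $0$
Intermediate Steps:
$a{\left(p \right)} = 0$
$a{\left(-2 \right)} \left(90 - 69\right) = 0 \left(90 - 69\right) = 0 \cdot 21 = 0$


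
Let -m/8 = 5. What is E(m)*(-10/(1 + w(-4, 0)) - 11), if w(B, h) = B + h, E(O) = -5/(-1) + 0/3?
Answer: -115/3 ≈ -38.333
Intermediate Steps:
m = -40 (m = -8*5 = -40)
E(O) = 5 (E(O) = -5*(-1) + 0*(1/3) = 5 + 0 = 5)
E(m)*(-10/(1 + w(-4, 0)) - 11) = 5*(-10/(1 + (-4 + 0)) - 11) = 5*(-10/(1 - 4) - 11) = 5*(-10/(-3) - 11) = 5*(-10*(-1/3) - 11) = 5*(10/3 - 11) = 5*(-23/3) = -115/3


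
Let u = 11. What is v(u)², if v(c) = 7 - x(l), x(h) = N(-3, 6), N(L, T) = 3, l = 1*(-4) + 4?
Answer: 16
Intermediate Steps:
l = 0 (l = -4 + 4 = 0)
x(h) = 3
v(c) = 4 (v(c) = 7 - 1*3 = 7 - 3 = 4)
v(u)² = 4² = 16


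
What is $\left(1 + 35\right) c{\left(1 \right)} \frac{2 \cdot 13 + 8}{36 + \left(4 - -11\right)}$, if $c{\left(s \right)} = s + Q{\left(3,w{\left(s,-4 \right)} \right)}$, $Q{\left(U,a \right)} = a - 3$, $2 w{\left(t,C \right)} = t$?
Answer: $-36$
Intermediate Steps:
$w{\left(t,C \right)} = \frac{t}{2}$
$Q{\left(U,a \right)} = -3 + a$ ($Q{\left(U,a \right)} = a - 3 = -3 + a$)
$c{\left(s \right)} = -3 + \frac{3 s}{2}$ ($c{\left(s \right)} = s + \left(-3 + \frac{s}{2}\right) = -3 + \frac{3 s}{2}$)
$\left(1 + 35\right) c{\left(1 \right)} \frac{2 \cdot 13 + 8}{36 + \left(4 - -11\right)} = \left(1 + 35\right) \left(-3 + \frac{3}{2} \cdot 1\right) \frac{2 \cdot 13 + 8}{36 + \left(4 - -11\right)} = 36 \left(-3 + \frac{3}{2}\right) \frac{26 + 8}{36 + \left(4 + 11\right)} = 36 \left(- \frac{3}{2}\right) \frac{34}{36 + 15} = - 54 \cdot \frac{34}{51} = - 54 \cdot 34 \cdot \frac{1}{51} = \left(-54\right) \frac{2}{3} = -36$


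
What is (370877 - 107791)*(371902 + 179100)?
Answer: 144960912172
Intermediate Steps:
(370877 - 107791)*(371902 + 179100) = 263086*551002 = 144960912172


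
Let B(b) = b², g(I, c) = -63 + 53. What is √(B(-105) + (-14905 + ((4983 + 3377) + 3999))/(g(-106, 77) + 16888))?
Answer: √785153606178/8439 ≈ 105.00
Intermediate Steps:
g(I, c) = -10
√(B(-105) + (-14905 + ((4983 + 3377) + 3999))/(g(-106, 77) + 16888)) = √((-105)² + (-14905 + ((4983 + 3377) + 3999))/(-10 + 16888)) = √(11025 + (-14905 + (8360 + 3999))/16878) = √(11025 + (-14905 + 12359)*(1/16878)) = √(11025 - 2546*1/16878) = √(11025 - 1273/8439) = √(93038702/8439) = √785153606178/8439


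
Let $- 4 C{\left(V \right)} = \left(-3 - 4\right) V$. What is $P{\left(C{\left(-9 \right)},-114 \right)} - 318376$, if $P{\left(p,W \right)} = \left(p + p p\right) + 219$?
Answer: $- \frac{5086795}{16} \approx -3.1792 \cdot 10^{5}$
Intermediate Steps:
$C{\left(V \right)} = \frac{7 V}{4}$ ($C{\left(V \right)} = - \frac{\left(-3 - 4\right) V}{4} = - \frac{\left(-7\right) V}{4} = \frac{7 V}{4}$)
$P{\left(p,W \right)} = 219 + p + p^{2}$ ($P{\left(p,W \right)} = \left(p + p^{2}\right) + 219 = 219 + p + p^{2}$)
$P{\left(C{\left(-9 \right)},-114 \right)} - 318376 = \left(219 + \frac{7}{4} \left(-9\right) + \left(\frac{7}{4} \left(-9\right)\right)^{2}\right) - 318376 = \left(219 - \frac{63}{4} + \left(- \frac{63}{4}\right)^{2}\right) - 318376 = \left(219 - \frac{63}{4} + \frac{3969}{16}\right) - 318376 = \frac{7221}{16} - 318376 = - \frac{5086795}{16}$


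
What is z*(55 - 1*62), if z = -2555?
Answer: 17885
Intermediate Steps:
z*(55 - 1*62) = -2555*(55 - 1*62) = -2555*(55 - 62) = -2555*(-7) = 17885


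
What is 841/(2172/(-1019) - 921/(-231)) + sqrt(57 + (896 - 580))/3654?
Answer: 65987383/145589 + sqrt(373)/3654 ≈ 453.25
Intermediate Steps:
841/(2172/(-1019) - 921/(-231)) + sqrt(57 + (896 - 580))/3654 = 841/(2172*(-1/1019) - 921*(-1/231)) + sqrt(57 + 316)*(1/3654) = 841/(-2172/1019 + 307/77) + sqrt(373)*(1/3654) = 841/(145589/78463) + sqrt(373)/3654 = 841*(78463/145589) + sqrt(373)/3654 = 65987383/145589 + sqrt(373)/3654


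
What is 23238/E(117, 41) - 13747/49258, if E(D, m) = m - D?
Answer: -143212772/467951 ≈ -306.04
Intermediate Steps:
23238/E(117, 41) - 13747/49258 = 23238/(41 - 1*117) - 13747/49258 = 23238/(41 - 117) - 13747*1/49258 = 23238/(-76) - 13747/49258 = 23238*(-1/76) - 13747/49258 = -11619/38 - 13747/49258 = -143212772/467951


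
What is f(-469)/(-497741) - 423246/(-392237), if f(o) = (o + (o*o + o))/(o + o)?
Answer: 421516949251/390464873234 ≈ 1.0795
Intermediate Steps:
f(o) = (o² + 2*o)/(2*o) (f(o) = (o + (o² + o))/((2*o)) = (o + (o + o²))*(1/(2*o)) = (o² + 2*o)*(1/(2*o)) = (o² + 2*o)/(2*o))
f(-469)/(-497741) - 423246/(-392237) = (1 + (½)*(-469))/(-497741) - 423246/(-392237) = (1 - 469/2)*(-1/497741) - 423246*(-1/392237) = -467/2*(-1/497741) + 423246/392237 = 467/995482 + 423246/392237 = 421516949251/390464873234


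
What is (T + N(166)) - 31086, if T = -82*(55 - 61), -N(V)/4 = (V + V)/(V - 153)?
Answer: -399050/13 ≈ -30696.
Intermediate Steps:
N(V) = -8*V/(-153 + V) (N(V) = -4*(V + V)/(V - 153) = -4*2*V/(-153 + V) = -8*V/(-153 + V))
T = 492 (T = -82*(-6) = 492)
(T + N(166)) - 31086 = (492 - 8*166/(-153 + 166)) - 31086 = (492 - 8*166/13) - 31086 = (492 - 8*166*1/13) - 31086 = (492 - 1328/13) - 31086 = 5068/13 - 31086 = -399050/13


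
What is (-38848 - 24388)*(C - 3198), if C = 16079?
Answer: -814542916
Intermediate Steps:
(-38848 - 24388)*(C - 3198) = (-38848 - 24388)*(16079 - 3198) = -63236*12881 = -814542916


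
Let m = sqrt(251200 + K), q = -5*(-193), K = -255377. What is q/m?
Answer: -965*I*sqrt(4177)/4177 ≈ -14.931*I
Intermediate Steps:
q = 965
m = I*sqrt(4177) (m = sqrt(251200 - 255377) = sqrt(-4177) = I*sqrt(4177) ≈ 64.63*I)
q/m = 965/((I*sqrt(4177))) = 965*(-I*sqrt(4177)/4177) = -965*I*sqrt(4177)/4177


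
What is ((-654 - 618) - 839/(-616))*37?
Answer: -28960381/616 ≈ -47014.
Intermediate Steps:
((-654 - 618) - 839/(-616))*37 = (-1272 - 839*(-1/616))*37 = (-1272 + 839/616)*37 = -782713/616*37 = -28960381/616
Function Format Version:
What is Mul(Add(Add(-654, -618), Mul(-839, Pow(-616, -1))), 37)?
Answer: Rational(-28960381, 616) ≈ -47014.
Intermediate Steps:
Mul(Add(Add(-654, -618), Mul(-839, Pow(-616, -1))), 37) = Mul(Add(-1272, Mul(-839, Rational(-1, 616))), 37) = Mul(Add(-1272, Rational(839, 616)), 37) = Mul(Rational(-782713, 616), 37) = Rational(-28960381, 616)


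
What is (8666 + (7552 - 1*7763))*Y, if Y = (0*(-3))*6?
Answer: 0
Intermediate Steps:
Y = 0 (Y = 0*6 = 0)
(8666 + (7552 - 1*7763))*Y = (8666 + (7552 - 1*7763))*0 = (8666 + (7552 - 7763))*0 = (8666 - 211)*0 = 8455*0 = 0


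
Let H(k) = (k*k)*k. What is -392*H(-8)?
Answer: 200704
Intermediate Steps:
H(k) = k³ (H(k) = k²*k = k³)
-392*H(-8) = -392*(-8)³ = -392*(-512) = 200704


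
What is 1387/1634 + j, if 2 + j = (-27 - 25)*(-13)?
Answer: 58037/86 ≈ 674.85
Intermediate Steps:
j = 674 (j = -2 + (-27 - 25)*(-13) = -2 - 52*(-13) = -2 + 676 = 674)
1387/1634 + j = 1387/1634 + 674 = 1387*(1/1634) + 674 = 73/86 + 674 = 58037/86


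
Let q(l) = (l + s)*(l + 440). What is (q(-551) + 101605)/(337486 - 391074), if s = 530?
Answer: -25984/13397 ≈ -1.9395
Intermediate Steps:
q(l) = (440 + l)*(530 + l) (q(l) = (l + 530)*(l + 440) = (530 + l)*(440 + l) = (440 + l)*(530 + l))
(q(-551) + 101605)/(337486 - 391074) = ((233200 + (-551)² + 970*(-551)) + 101605)/(337486 - 391074) = ((233200 + 303601 - 534470) + 101605)/(-53588) = (2331 + 101605)*(-1/53588) = 103936*(-1/53588) = -25984/13397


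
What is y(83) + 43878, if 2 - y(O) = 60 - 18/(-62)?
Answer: 1358411/31 ≈ 43820.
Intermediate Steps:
y(O) = -1807/31 (y(O) = 2 - (60 - 18/(-62)) = 2 - (60 - 18*(-1/62)) = 2 - (60 + 9/31) = 2 - 1*1869/31 = 2 - 1869/31 = -1807/31)
y(83) + 43878 = -1807/31 + 43878 = 1358411/31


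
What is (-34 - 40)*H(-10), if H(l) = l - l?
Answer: 0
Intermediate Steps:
H(l) = 0
(-34 - 40)*H(-10) = (-34 - 40)*0 = -74*0 = 0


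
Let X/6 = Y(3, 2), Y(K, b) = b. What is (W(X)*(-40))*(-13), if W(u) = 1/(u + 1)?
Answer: 40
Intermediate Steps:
X = 12 (X = 6*2 = 12)
W(u) = 1/(1 + u)
(W(X)*(-40))*(-13) = (-40/(1 + 12))*(-13) = (-40/13)*(-13) = ((1/13)*(-40))*(-13) = -40/13*(-13) = 40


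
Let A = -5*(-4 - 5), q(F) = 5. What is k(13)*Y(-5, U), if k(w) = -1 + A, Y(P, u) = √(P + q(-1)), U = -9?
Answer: 0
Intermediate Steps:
A = 45 (A = -5*(-9) = 45)
Y(P, u) = √(5 + P) (Y(P, u) = √(P + 5) = √(5 + P))
k(w) = 44 (k(w) = -1 + 45 = 44)
k(13)*Y(-5, U) = 44*√(5 - 5) = 44*√0 = 44*0 = 0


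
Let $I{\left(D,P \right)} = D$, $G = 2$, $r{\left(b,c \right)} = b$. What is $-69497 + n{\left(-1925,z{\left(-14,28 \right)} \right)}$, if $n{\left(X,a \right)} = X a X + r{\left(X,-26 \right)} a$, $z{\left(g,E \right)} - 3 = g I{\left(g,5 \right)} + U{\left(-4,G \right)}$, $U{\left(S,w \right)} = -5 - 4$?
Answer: $703633503$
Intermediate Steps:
$U{\left(S,w \right)} = -9$
$z{\left(g,E \right)} = -6 + g^{2}$ ($z{\left(g,E \right)} = 3 + \left(g g - 9\right) = 3 + \left(g^{2} - 9\right) = 3 + \left(-9 + g^{2}\right) = -6 + g^{2}$)
$n{\left(X,a \right)} = X a + a X^{2}$ ($n{\left(X,a \right)} = X a X + X a = a X^{2} + X a = X a + a X^{2}$)
$-69497 + n{\left(-1925,z{\left(-14,28 \right)} \right)} = -69497 - 1925 \left(-6 + \left(-14\right)^{2}\right) \left(1 - 1925\right) = -69497 - 1925 \left(-6 + 196\right) \left(-1924\right) = -69497 - 365750 \left(-1924\right) = -69497 + 703703000 = 703633503$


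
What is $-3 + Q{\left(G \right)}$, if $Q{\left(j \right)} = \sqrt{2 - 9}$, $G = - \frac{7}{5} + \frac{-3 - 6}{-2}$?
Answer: $-3 + i \sqrt{7} \approx -3.0 + 2.6458 i$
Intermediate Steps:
$G = \frac{31}{10}$ ($G = \left(-7\right) \frac{1}{5} + \left(-3 - 6\right) \left(- \frac{1}{2}\right) = - \frac{7}{5} - - \frac{9}{2} = - \frac{7}{5} + \frac{9}{2} = \frac{31}{10} \approx 3.1$)
$Q{\left(j \right)} = i \sqrt{7}$ ($Q{\left(j \right)} = \sqrt{-7} = i \sqrt{7}$)
$-3 + Q{\left(G \right)} = -3 + i \sqrt{7}$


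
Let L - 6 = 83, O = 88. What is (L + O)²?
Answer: 31329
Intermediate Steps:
L = 89 (L = 6 + 83 = 89)
(L + O)² = (89 + 88)² = 177² = 31329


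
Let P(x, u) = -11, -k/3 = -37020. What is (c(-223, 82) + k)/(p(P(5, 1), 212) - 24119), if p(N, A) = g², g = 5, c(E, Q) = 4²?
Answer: -7934/1721 ≈ -4.6101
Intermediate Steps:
k = 111060 (k = -3*(-37020) = 111060)
c(E, Q) = 16
p(N, A) = 25 (p(N, A) = 5² = 25)
(c(-223, 82) + k)/(p(P(5, 1), 212) - 24119) = (16 + 111060)/(25 - 24119) = 111076/(-24094) = 111076*(-1/24094) = -7934/1721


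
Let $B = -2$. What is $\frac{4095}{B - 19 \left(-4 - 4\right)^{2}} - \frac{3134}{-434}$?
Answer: $\frac{48571}{12586} \approx 3.8591$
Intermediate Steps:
$\frac{4095}{B - 19 \left(-4 - 4\right)^{2}} - \frac{3134}{-434} = \frac{4095}{-2 - 19 \left(-4 - 4\right)^{2}} - \frac{3134}{-434} = \frac{4095}{-2 - 19 \left(-8\right)^{2}} - - \frac{1567}{217} = \frac{4095}{-2 - 1216} + \frac{1567}{217} = \frac{4095}{-1218} + \frac{1567}{217} = 4095 \left(- \frac{1}{1218}\right) + \frac{1567}{217} = - \frac{195}{58} + \frac{1567}{217} = \frac{48571}{12586}$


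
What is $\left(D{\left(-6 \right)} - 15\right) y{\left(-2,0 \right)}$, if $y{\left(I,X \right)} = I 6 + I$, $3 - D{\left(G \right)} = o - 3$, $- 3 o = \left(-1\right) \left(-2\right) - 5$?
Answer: $140$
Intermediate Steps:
$o = 1$ ($o = - \frac{\left(-1\right) \left(-2\right) - 5}{3} = - \frac{2 - 5}{3} = \left(- \frac{1}{3}\right) \left(-3\right) = 1$)
$D{\left(G \right)} = 5$ ($D{\left(G \right)} = 3 - \left(1 - 3\right) = 3 - -2 = 3 + 2 = 5$)
$y{\left(I,X \right)} = 7 I$ ($y{\left(I,X \right)} = 6 I + I = 7 I$)
$\left(D{\left(-6 \right)} - 15\right) y{\left(-2,0 \right)} = \left(5 - 15\right) 7 \left(-2\right) = \left(-10\right) \left(-14\right) = 140$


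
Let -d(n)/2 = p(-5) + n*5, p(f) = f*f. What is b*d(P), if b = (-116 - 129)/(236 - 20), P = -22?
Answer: -20825/108 ≈ -192.82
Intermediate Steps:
p(f) = f²
b = -245/216 ≈ -1.1343
d(n) = -50 - 10*n (d(n) = -2*((-5)² + n*5) = -2*(25 + 5*n) = -50 - 10*n)
b*d(P) = -245*(-50 - 10*(-22))/216 = -245*(-50 + 220)/216 = -245/216*170 = -20825/108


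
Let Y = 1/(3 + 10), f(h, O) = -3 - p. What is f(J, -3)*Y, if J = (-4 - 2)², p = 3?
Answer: -6/13 ≈ -0.46154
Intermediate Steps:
J = 36 (J = (-6)² = 36)
f(h, O) = -6 (f(h, O) = -3 - 1*3 = -3 - 3 = -6)
Y = 1/13 ≈ 0.076923
f(J, -3)*Y = -6*1/13 = -6/13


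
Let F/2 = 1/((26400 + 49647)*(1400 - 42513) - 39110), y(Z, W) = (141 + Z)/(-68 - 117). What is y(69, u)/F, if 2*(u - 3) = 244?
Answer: 65657747841/37 ≈ 1.7745e+9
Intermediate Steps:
u = 125 (u = 3 + (½)*244 = 3 + 122 = 125)
y(Z, W) = -141/185 - Z/185 (y(Z, W) = (141 + Z)/(-185) = (141 + Z)*(-1/185) = -141/185 - Z/185)
F = -2/3126559421 (F = 2/((26400 + 49647)*(1400 - 42513) - 39110) = 2/(76047*(-41113) - 39110) = 2/(-3126520311 - 39110) = 2/(-3126559421) = 2*(-1/3126559421) = -2/3126559421 ≈ -6.3968e-10)
y(69, u)/F = (-141/185 - 1/185*69)/(-2/3126559421) = (-141/185 - 69/185)*(-3126559421/2) = -42/37*(-3126559421/2) = 65657747841/37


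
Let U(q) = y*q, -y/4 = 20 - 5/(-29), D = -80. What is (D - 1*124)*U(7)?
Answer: 3341520/29 ≈ 1.1522e+5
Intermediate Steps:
y = -2340/29 (y = -4*(20 - 5/(-29)) = -4*(20 - 5*(-1/29)) = -4*(20 + 5/29) = -4*585/29 = -2340/29 ≈ -80.690)
U(q) = -2340*q/29
(D - 1*124)*U(7) = (-80 - 1*124)*(-2340/29*7) = (-80 - 124)*(-16380/29) = -204*(-16380/29) = 3341520/29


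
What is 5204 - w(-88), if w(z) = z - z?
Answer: 5204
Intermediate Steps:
w(z) = 0
5204 - w(-88) = 5204 - 1*0 = 5204 + 0 = 5204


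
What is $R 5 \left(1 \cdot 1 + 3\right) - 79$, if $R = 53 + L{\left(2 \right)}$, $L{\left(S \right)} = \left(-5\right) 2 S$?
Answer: $581$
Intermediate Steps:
$L{\left(S \right)} = - 10 S$
$R = 33$ ($R = 53 - 20 = 33$)
$R 5 \left(1 \cdot 1 + 3\right) - 79 = 33 \cdot 5 \left(1 \cdot 1 + 3\right) - 79 = 33 \cdot 5 \left(1 + 3\right) - 79 = 33 \cdot 5 \cdot 4 - 79 = 33 \cdot 20 - 79 = 660 - 79 = 581$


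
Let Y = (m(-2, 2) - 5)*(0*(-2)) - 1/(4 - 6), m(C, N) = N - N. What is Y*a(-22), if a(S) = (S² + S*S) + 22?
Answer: 495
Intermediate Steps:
a(S) = 22 + 2*S² (a(S) = (S² + S²) + 22 = 2*S² + 22 = 22 + 2*S²)
m(C, N) = 0
Y = ½ (Y = (0 - 5)*(0*(-2)) - 1/(4 - 6) = -5*0 - 1/(-2) = 0 - 1*(-½) = 0 + ½ = ½ ≈ 0.50000)
Y*a(-22) = (22 + 2*(-22)²)/2 = (22 + 2*484)/2 = (22 + 968)/2 = (½)*990 = 495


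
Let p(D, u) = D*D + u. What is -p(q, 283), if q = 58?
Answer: -3647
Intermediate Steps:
p(D, u) = u + D² (p(D, u) = D² + u = u + D²)
-p(q, 283) = -(283 + 58²) = -(283 + 3364) = -1*3647 = -3647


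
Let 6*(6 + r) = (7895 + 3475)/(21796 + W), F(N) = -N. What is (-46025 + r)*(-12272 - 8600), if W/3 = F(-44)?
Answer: 2633435562657/2741 ≈ 9.6076e+8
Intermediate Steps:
W = 132 (W = 3*(-1*(-44)) = 3*44 = 132)
r = -129673/21928 (r = -6 + ((7895 + 3475)/(21796 + 132))/6 = -6 + (11370/21928)/6 = -6 + (11370*(1/21928))/6 = -6 + (⅙)*(5685/10964) = -6 + 1895/21928 = -129673/21928 ≈ -5.9136)
(-46025 + r)*(-12272 - 8600) = (-46025 - 129673/21928)*(-12272 - 8600) = -1009365873/21928*(-20872) = 2633435562657/2741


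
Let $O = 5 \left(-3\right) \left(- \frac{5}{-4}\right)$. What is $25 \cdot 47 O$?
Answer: $- \frac{88125}{4} \approx -22031.0$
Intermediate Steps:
$O = - \frac{75}{4}$ ($O = - 15 \left(\left(-5\right) \left(- \frac{1}{4}\right)\right) = \left(-15\right) \frac{5}{4} = - \frac{75}{4} \approx -18.75$)
$25 \cdot 47 O = 25 \cdot 47 \left(- \frac{75}{4}\right) = 1175 \left(- \frac{75}{4}\right) = - \frac{88125}{4}$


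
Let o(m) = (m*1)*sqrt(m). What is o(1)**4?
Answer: 1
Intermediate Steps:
o(m) = m**(3/2) (o(m) = m*sqrt(m) = m**(3/2))
o(1)**4 = (1**(3/2))**4 = 1**4 = 1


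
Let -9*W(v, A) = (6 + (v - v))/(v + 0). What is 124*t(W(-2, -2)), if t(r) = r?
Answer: 124/3 ≈ 41.333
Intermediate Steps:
W(v, A) = -2/(3*v) (W(v, A) = -(6 + (v - v))/(9*(v + 0)) = -(6 + 0)/(9*v) = -2/(3*v))
124*t(W(-2, -2)) = 124*(-2/3/(-2)) = 124*(-2/3*(-1/2)) = 124*(1/3) = 124/3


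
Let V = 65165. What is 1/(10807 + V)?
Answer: 1/75972 ≈ 1.3163e-5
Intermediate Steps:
1/(10807 + V) = 1/(10807 + 65165) = 1/75972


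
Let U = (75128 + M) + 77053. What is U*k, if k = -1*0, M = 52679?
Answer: 0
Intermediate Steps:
k = 0
U = 204860 (U = (75128 + 52679) + 77053 = 127807 + 77053 = 204860)
U*k = 204860*0 = 0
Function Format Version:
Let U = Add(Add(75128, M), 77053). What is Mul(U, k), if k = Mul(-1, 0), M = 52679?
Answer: 0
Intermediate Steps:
k = 0
U = 204860 (U = Add(Add(75128, 52679), 77053) = Add(127807, 77053) = 204860)
Mul(U, k) = Mul(204860, 0) = 0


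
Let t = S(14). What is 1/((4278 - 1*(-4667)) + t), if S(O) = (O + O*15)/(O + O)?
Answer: 1/8953 ≈ 0.00011169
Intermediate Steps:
S(O) = 8 (S(O) = (O + 15*O)/((2*O)) = (16*O)*(1/(2*O)) = 8)
t = 8
1/((4278 - 1*(-4667)) + t) = 1/((4278 - 1*(-4667)) + 8) = 1/((4278 + 4667) + 8) = 1/(8945 + 8) = 1/8953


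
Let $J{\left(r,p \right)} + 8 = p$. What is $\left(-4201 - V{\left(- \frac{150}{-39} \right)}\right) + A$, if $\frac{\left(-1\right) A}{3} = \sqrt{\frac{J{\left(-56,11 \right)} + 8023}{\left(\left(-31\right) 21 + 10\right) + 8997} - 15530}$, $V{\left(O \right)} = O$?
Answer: $- \frac{54663}{13} - \frac{3 i \sqrt{271070006206}}{4178} \approx -4204.8 - 373.85 i$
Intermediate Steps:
$J{\left(r,p \right)} = -8 + p$
$A = - \frac{3 i \sqrt{271070006206}}{4178}$ ($A = - 3 \sqrt{\frac{\left(-8 + 11\right) + 8023}{\left(\left(-31\right) 21 + 10\right) + 8997} - 15530} = - 3 \sqrt{\frac{3 + 8023}{\left(-651 + 10\right) + 8997} - 15530} = - 3 \sqrt{\frac{8026}{-641 + 8997} - 15530} = - 3 \sqrt{\frac{8026}{8356} - 15530} = - 3 \sqrt{8026 \cdot \frac{1}{8356} - 15530} = - 3 \sqrt{\frac{4013}{4178} - 15530} = - 3 \sqrt{- \frac{64880327}{4178}} = - 3 \frac{i \sqrt{271070006206}}{4178} = - \frac{3 i \sqrt{271070006206}}{4178} \approx - 373.85 i$)
$\left(-4201 - V{\left(- \frac{150}{-39} \right)}\right) + A = \left(-4201 - - \frac{150}{-39}\right) - \frac{3 i \sqrt{271070006206}}{4178} = \left(-4201 - \left(-150\right) \left(- \frac{1}{39}\right)\right) - \frac{3 i \sqrt{271070006206}}{4178} = \left(-4201 - \frac{50}{13}\right) - \frac{3 i \sqrt{271070006206}}{4178} = - \frac{54663}{13} - \frac{3 i \sqrt{271070006206}}{4178}$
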